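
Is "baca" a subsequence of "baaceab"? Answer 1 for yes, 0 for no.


Check if "baca" is a subsequence of "baaceab"
Greedy scan:
  Position 0 ('b'): matches sub[0] = 'b'
  Position 1 ('a'): matches sub[1] = 'a'
  Position 2 ('a'): no match needed
  Position 3 ('c'): matches sub[2] = 'c'
  Position 4 ('e'): no match needed
  Position 5 ('a'): matches sub[3] = 'a'
  Position 6 ('b'): no match needed
All 4 characters matched => is a subsequence

1


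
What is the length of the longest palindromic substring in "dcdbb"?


Input: "dcdbb"
Checking substrings for palindromes:
  [0:3] "dcd" (len 3) => palindrome
  [3:5] "bb" (len 2) => palindrome
Longest palindromic substring: "dcd" with length 3

3


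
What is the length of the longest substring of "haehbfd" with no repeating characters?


Input: "haehbfd"
Sliding window (track last position of each char):
  Position 0 ('h'): window [0,0] length 1 -- new best
  Position 1 ('a'): window [0,1] length 2 -- new best
  Position 2 ('e'): window [0,2] length 3 -- new best
  Position 3 ('h'): repeat (last at 0), move window start to 1
  Position 3 ('h'): window [1,3] length 3
  Position 4 ('b'): window [1,4] length 4 -- new best
  Position 5 ('f'): window [1,5] length 5 -- new best
  Position 6 ('d'): window [1,6] length 6 -- new best
Longest substring with no repeats: "aehbfd" with length 6

6


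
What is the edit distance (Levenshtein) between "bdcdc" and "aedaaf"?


Computing edit distance: "bdcdc" -> "aedaaf"
DP table:
           a    e    d    a    a    f
      0    1    2    3    4    5    6
  b   1    1    2    3    4    5    6
  d   2    2    2    2    3    4    5
  c   3    3    3    3    3    4    5
  d   4    4    4    3    4    4    5
  c   5    5    5    4    4    5    5
Edit distance = dp[5][6] = 5

5


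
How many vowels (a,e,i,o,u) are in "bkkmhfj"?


Input: bkkmhfj
Checking each character:
  'b' at position 0: consonant
  'k' at position 1: consonant
  'k' at position 2: consonant
  'm' at position 3: consonant
  'h' at position 4: consonant
  'f' at position 5: consonant
  'j' at position 6: consonant
Total vowels: 0

0


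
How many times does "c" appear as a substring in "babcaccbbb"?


Searching for "c" in "babcaccbbb"
Scanning each position:
  Position 0: "b" => no
  Position 1: "a" => no
  Position 2: "b" => no
  Position 3: "c" => MATCH
  Position 4: "a" => no
  Position 5: "c" => MATCH
  Position 6: "c" => MATCH
  Position 7: "b" => no
  Position 8: "b" => no
  Position 9: "b" => no
Total occurrences: 3

3


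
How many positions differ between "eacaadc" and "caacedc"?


Comparing "eacaadc" and "caacedc" position by position:
  Position 0: 'e' vs 'c' => DIFFER
  Position 1: 'a' vs 'a' => same
  Position 2: 'c' vs 'a' => DIFFER
  Position 3: 'a' vs 'c' => DIFFER
  Position 4: 'a' vs 'e' => DIFFER
  Position 5: 'd' vs 'd' => same
  Position 6: 'c' vs 'c' => same
Positions that differ: 4

4


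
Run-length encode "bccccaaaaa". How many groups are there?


Input: bccccaaaaa
Scanning for consecutive runs:
  Group 1: 'b' x 1 (positions 0-0)
  Group 2: 'c' x 4 (positions 1-4)
  Group 3: 'a' x 5 (positions 5-9)
Total groups: 3

3


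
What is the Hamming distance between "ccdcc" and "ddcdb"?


Comparing "ccdcc" and "ddcdb" position by position:
  Position 0: 'c' vs 'd' => differ
  Position 1: 'c' vs 'd' => differ
  Position 2: 'd' vs 'c' => differ
  Position 3: 'c' vs 'd' => differ
  Position 4: 'c' vs 'b' => differ
Total differences (Hamming distance): 5

5


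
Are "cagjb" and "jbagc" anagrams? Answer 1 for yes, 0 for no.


Strings: "cagjb", "jbagc"
Sorted first:  abcgj
Sorted second: abcgj
Sorted forms match => anagrams

1


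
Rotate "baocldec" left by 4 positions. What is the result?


Input: "baocldec", rotate left by 4
First 4 characters: "baoc"
Remaining characters: "ldec"
Concatenate remaining + first: "ldec" + "baoc" = "ldecbaoc"

ldecbaoc


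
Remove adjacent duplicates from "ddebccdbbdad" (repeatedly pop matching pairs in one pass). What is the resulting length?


Input: ddebccdbbdad
Stack-based adjacent duplicate removal:
  Read 'd': push. Stack: d
  Read 'd': matches stack top 'd' => pop. Stack: (empty)
  Read 'e': push. Stack: e
  Read 'b': push. Stack: eb
  Read 'c': push. Stack: ebc
  Read 'c': matches stack top 'c' => pop. Stack: eb
  Read 'd': push. Stack: ebd
  Read 'b': push. Stack: ebdb
  Read 'b': matches stack top 'b' => pop. Stack: ebd
  Read 'd': matches stack top 'd' => pop. Stack: eb
  Read 'a': push. Stack: eba
  Read 'd': push. Stack: ebad
Final stack: "ebad" (length 4)

4


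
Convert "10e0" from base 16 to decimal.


Input: "10e0" in base 16
Positional expansion:
  Digit '1' (value 1) x 16^3 = 4096
  Digit '0' (value 0) x 16^2 = 0
  Digit 'e' (value 14) x 16^1 = 224
  Digit '0' (value 0) x 16^0 = 0
Sum = 4320

4320


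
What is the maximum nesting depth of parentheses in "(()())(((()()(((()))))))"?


Input: "(()())(((()()(((()))))))"
Tracking depth:
  Position 0 '(': depth becomes 1
  Position 1 '(': depth becomes 2
  Position 2 ')': depth becomes 1
  Position 3 '(': depth becomes 2
  Position 4 ')': depth becomes 1
  Position 5 ')': depth becomes 0
  Position 6 '(': depth becomes 1
  Position 7 '(': depth becomes 2
  Position 8 '(': depth becomes 3
  Position 9 '(': depth becomes 4
  Position 10 ')': depth becomes 3
  Position 11 '(': depth becomes 4
  Position 12 ')': depth becomes 3
  Position 13 '(': depth becomes 4
  Position 14 '(': depth becomes 5
  Position 15 '(': depth becomes 6
  Position 16 '(': depth becomes 7
  Position 17 ')': depth becomes 6
  Position 18 ')': depth becomes 5
  Position 19 ')': depth becomes 4
  Position 20 ')': depth becomes 3
  Position 21 ')': depth becomes 2
  Position 22 ')': depth becomes 1
  Position 23 ')': depth becomes 0
Maximum depth reached: 7

7


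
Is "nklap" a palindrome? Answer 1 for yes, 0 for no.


Input: nklap
Reversed: palkn
  Compare pos 0 ('n') with pos 4 ('p'): MISMATCH
  Compare pos 1 ('k') with pos 3 ('a'): MISMATCH
Result: not a palindrome

0


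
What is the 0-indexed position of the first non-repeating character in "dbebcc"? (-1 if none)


Input: dbebcc
Character frequencies:
  'b': 2
  'c': 2
  'd': 1
  'e': 1
Scanning left to right for freq == 1:
  Position 0 ('d'): unique! => answer = 0

0


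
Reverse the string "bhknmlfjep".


Input: bhknmlfjep
Reading characters right to left:
  Position 9: 'p'
  Position 8: 'e'
  Position 7: 'j'
  Position 6: 'f'
  Position 5: 'l'
  Position 4: 'm'
  Position 3: 'n'
  Position 2: 'k'
  Position 1: 'h'
  Position 0: 'b'
Reversed: pejflmnkhb

pejflmnkhb


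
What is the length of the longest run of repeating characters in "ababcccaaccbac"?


Input: "ababcccaaccbac"
Scanning for longest run:
  Position 1 ('b'): new char, reset run to 1
  Position 2 ('a'): new char, reset run to 1
  Position 3 ('b'): new char, reset run to 1
  Position 4 ('c'): new char, reset run to 1
  Position 5 ('c'): continues run of 'c', length=2
  Position 6 ('c'): continues run of 'c', length=3
  Position 7 ('a'): new char, reset run to 1
  Position 8 ('a'): continues run of 'a', length=2
  Position 9 ('c'): new char, reset run to 1
  Position 10 ('c'): continues run of 'c', length=2
  Position 11 ('b'): new char, reset run to 1
  Position 12 ('a'): new char, reset run to 1
  Position 13 ('c'): new char, reset run to 1
Longest run: 'c' with length 3

3


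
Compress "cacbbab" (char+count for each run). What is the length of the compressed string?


Input: cacbbab
Runs:
  'c' x 1 => "c1"
  'a' x 1 => "a1"
  'c' x 1 => "c1"
  'b' x 2 => "b2"
  'a' x 1 => "a1"
  'b' x 1 => "b1"
Compressed: "c1a1c1b2a1b1"
Compressed length: 12

12


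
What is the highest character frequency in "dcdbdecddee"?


Input: dcdbdecddee
Character counts:
  'b': 1
  'c': 2
  'd': 5
  'e': 3
Maximum frequency: 5

5


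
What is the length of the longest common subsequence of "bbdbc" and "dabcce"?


LCS of "bbdbc" and "dabcce"
DP table:
           d    a    b    c    c    e
      0    0    0    0    0    0    0
  b   0    0    0    1    1    1    1
  b   0    0    0    1    1    1    1
  d   0    1    1    1    1    1    1
  b   0    1    1    2    2    2    2
  c   0    1    1    2    3    3    3
LCS length = dp[5][6] = 3

3


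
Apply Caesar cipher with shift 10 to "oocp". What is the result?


Caesar cipher: shift "oocp" by 10
  'o' (pos 14) + 10 = pos 24 = 'y'
  'o' (pos 14) + 10 = pos 24 = 'y'
  'c' (pos 2) + 10 = pos 12 = 'm'
  'p' (pos 15) + 10 = pos 25 = 'z'
Result: yymz

yymz


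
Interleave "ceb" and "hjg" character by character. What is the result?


Interleaving "ceb" and "hjg":
  Position 0: 'c' from first, 'h' from second => "ch"
  Position 1: 'e' from first, 'j' from second => "ej"
  Position 2: 'b' from first, 'g' from second => "bg"
Result: chejbg

chejbg


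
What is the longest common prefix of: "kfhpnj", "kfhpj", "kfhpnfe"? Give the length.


Words: kfhpnj, kfhpj, kfhpnfe
  Position 0: all 'k' => match
  Position 1: all 'f' => match
  Position 2: all 'h' => match
  Position 3: all 'p' => match
  Position 4: ('n', 'j', 'n') => mismatch, stop
LCP = "kfhp" (length 4)

4


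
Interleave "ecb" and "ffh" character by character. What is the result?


Interleaving "ecb" and "ffh":
  Position 0: 'e' from first, 'f' from second => "ef"
  Position 1: 'c' from first, 'f' from second => "cf"
  Position 2: 'b' from first, 'h' from second => "bh"
Result: efcfbh

efcfbh


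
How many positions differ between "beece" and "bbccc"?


Comparing "beece" and "bbccc" position by position:
  Position 0: 'b' vs 'b' => same
  Position 1: 'e' vs 'b' => DIFFER
  Position 2: 'e' vs 'c' => DIFFER
  Position 3: 'c' vs 'c' => same
  Position 4: 'e' vs 'c' => DIFFER
Positions that differ: 3

3


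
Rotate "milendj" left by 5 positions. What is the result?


Input: "milendj", rotate left by 5
First 5 characters: "milen"
Remaining characters: "dj"
Concatenate remaining + first: "dj" + "milen" = "djmilen"

djmilen


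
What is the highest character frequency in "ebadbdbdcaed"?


Input: ebadbdbdcaed
Character counts:
  'a': 2
  'b': 3
  'c': 1
  'd': 4
  'e': 2
Maximum frequency: 4

4


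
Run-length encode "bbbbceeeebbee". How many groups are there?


Input: bbbbceeeebbee
Scanning for consecutive runs:
  Group 1: 'b' x 4 (positions 0-3)
  Group 2: 'c' x 1 (positions 4-4)
  Group 3: 'e' x 4 (positions 5-8)
  Group 4: 'b' x 2 (positions 9-10)
  Group 5: 'e' x 2 (positions 11-12)
Total groups: 5

5


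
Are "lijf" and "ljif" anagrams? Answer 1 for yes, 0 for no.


Strings: "lijf", "ljif"
Sorted first:  fijl
Sorted second: fijl
Sorted forms match => anagrams

1


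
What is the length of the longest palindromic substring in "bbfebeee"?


Input: "bbfebeee"
Checking substrings for palindromes:
  [3:6] "ebe" (len 3) => palindrome
  [5:8] "eee" (len 3) => palindrome
  [0:2] "bb" (len 2) => palindrome
  [5:7] "ee" (len 2) => palindrome
  [6:8] "ee" (len 2) => palindrome
Longest palindromic substring: "ebe" with length 3

3


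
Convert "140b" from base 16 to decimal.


Input: "140b" in base 16
Positional expansion:
  Digit '1' (value 1) x 16^3 = 4096
  Digit '4' (value 4) x 16^2 = 1024
  Digit '0' (value 0) x 16^1 = 0
  Digit 'b' (value 11) x 16^0 = 11
Sum = 5131

5131


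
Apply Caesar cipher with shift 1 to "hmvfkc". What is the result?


Caesar cipher: shift "hmvfkc" by 1
  'h' (pos 7) + 1 = pos 8 = 'i'
  'm' (pos 12) + 1 = pos 13 = 'n'
  'v' (pos 21) + 1 = pos 22 = 'w'
  'f' (pos 5) + 1 = pos 6 = 'g'
  'k' (pos 10) + 1 = pos 11 = 'l'
  'c' (pos 2) + 1 = pos 3 = 'd'
Result: inwgld

inwgld


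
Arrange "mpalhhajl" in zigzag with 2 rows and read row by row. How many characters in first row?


Zigzag "mpalhhajl" into 2 rows:
Placing characters:
  'm' => row 0
  'p' => row 1
  'a' => row 0
  'l' => row 1
  'h' => row 0
  'h' => row 1
  'a' => row 0
  'j' => row 1
  'l' => row 0
Rows:
  Row 0: "mahal"
  Row 1: "plhj"
First row length: 5

5


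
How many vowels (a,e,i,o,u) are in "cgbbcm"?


Input: cgbbcm
Checking each character:
  'c' at position 0: consonant
  'g' at position 1: consonant
  'b' at position 2: consonant
  'b' at position 3: consonant
  'c' at position 4: consonant
  'm' at position 5: consonant
Total vowels: 0

0


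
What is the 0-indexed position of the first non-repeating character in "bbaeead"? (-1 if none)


Input: bbaeead
Character frequencies:
  'a': 2
  'b': 2
  'd': 1
  'e': 2
Scanning left to right for freq == 1:
  Position 0 ('b'): freq=2, skip
  Position 1 ('b'): freq=2, skip
  Position 2 ('a'): freq=2, skip
  Position 3 ('e'): freq=2, skip
  Position 4 ('e'): freq=2, skip
  Position 5 ('a'): freq=2, skip
  Position 6 ('d'): unique! => answer = 6

6


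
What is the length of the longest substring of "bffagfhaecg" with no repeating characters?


Input: "bffagfhaecg"
Sliding window (track last position of each char):
  Position 0 ('b'): window [0,0] length 1 -- new best
  Position 1 ('f'): window [0,1] length 2 -- new best
  Position 2 ('f'): repeat (last at 1), move window start to 2
  Position 2 ('f'): window [2,2] length 1
  Position 3 ('a'): window [2,3] length 2
  Position 4 ('g'): window [2,4] length 3 -- new best
  Position 5 ('f'): repeat (last at 2), move window start to 3
  Position 5 ('f'): window [3,5] length 3
  Position 6 ('h'): window [3,6] length 4 -- new best
  Position 7 ('a'): repeat (last at 3), move window start to 4
  Position 7 ('a'): window [4,7] length 4
  Position 8 ('e'): window [4,8] length 5 -- new best
  Position 9 ('c'): window [4,9] length 6 -- new best
  Position 10 ('g'): repeat (last at 4), move window start to 5
  Position 10 ('g'): window [5,10] length 6
Longest substring with no repeats: "gfhaec" with length 6

6


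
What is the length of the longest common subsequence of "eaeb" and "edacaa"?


LCS of "eaeb" and "edacaa"
DP table:
           e    d    a    c    a    a
      0    0    0    0    0    0    0
  e   0    1    1    1    1    1    1
  a   0    1    1    2    2    2    2
  e   0    1    1    2    2    2    2
  b   0    1    1    2    2    2    2
LCS length = dp[4][6] = 2

2


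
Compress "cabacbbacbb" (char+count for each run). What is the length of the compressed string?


Input: cabacbbacbb
Runs:
  'c' x 1 => "c1"
  'a' x 1 => "a1"
  'b' x 1 => "b1"
  'a' x 1 => "a1"
  'c' x 1 => "c1"
  'b' x 2 => "b2"
  'a' x 1 => "a1"
  'c' x 1 => "c1"
  'b' x 2 => "b2"
Compressed: "c1a1b1a1c1b2a1c1b2"
Compressed length: 18

18


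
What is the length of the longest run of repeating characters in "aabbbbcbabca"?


Input: "aabbbbcbabca"
Scanning for longest run:
  Position 1 ('a'): continues run of 'a', length=2
  Position 2 ('b'): new char, reset run to 1
  Position 3 ('b'): continues run of 'b', length=2
  Position 4 ('b'): continues run of 'b', length=3
  Position 5 ('b'): continues run of 'b', length=4
  Position 6 ('c'): new char, reset run to 1
  Position 7 ('b'): new char, reset run to 1
  Position 8 ('a'): new char, reset run to 1
  Position 9 ('b'): new char, reset run to 1
  Position 10 ('c'): new char, reset run to 1
  Position 11 ('a'): new char, reset run to 1
Longest run: 'b' with length 4

4


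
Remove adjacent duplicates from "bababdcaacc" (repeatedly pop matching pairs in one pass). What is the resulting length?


Input: bababdcaacc
Stack-based adjacent duplicate removal:
  Read 'b': push. Stack: b
  Read 'a': push. Stack: ba
  Read 'b': push. Stack: bab
  Read 'a': push. Stack: baba
  Read 'b': push. Stack: babab
  Read 'd': push. Stack: bababd
  Read 'c': push. Stack: bababdc
  Read 'a': push. Stack: bababdca
  Read 'a': matches stack top 'a' => pop. Stack: bababdc
  Read 'c': matches stack top 'c' => pop. Stack: bababd
  Read 'c': push. Stack: bababdc
Final stack: "bababdc" (length 7)

7


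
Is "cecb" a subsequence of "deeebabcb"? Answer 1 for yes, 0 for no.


Check if "cecb" is a subsequence of "deeebabcb"
Greedy scan:
  Position 0 ('d'): no match needed
  Position 1 ('e'): no match needed
  Position 2 ('e'): no match needed
  Position 3 ('e'): no match needed
  Position 4 ('b'): no match needed
  Position 5 ('a'): no match needed
  Position 6 ('b'): no match needed
  Position 7 ('c'): matches sub[0] = 'c'
  Position 8 ('b'): no match needed
Only matched 1/4 characters => not a subsequence

0


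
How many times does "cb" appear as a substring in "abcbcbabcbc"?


Searching for "cb" in "abcbcbabcbc"
Scanning each position:
  Position 0: "ab" => no
  Position 1: "bc" => no
  Position 2: "cb" => MATCH
  Position 3: "bc" => no
  Position 4: "cb" => MATCH
  Position 5: "ba" => no
  Position 6: "ab" => no
  Position 7: "bc" => no
  Position 8: "cb" => MATCH
  Position 9: "bc" => no
Total occurrences: 3

3


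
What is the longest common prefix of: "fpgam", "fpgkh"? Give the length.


Words: fpgam, fpgkh
  Position 0: all 'f' => match
  Position 1: all 'p' => match
  Position 2: all 'g' => match
  Position 3: ('a', 'k') => mismatch, stop
LCP = "fpg" (length 3)

3


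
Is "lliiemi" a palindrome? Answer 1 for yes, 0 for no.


Input: lliiemi
Reversed: imeiill
  Compare pos 0 ('l') with pos 6 ('i'): MISMATCH
  Compare pos 1 ('l') with pos 5 ('m'): MISMATCH
  Compare pos 2 ('i') with pos 4 ('e'): MISMATCH
Result: not a palindrome

0


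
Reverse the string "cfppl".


Input: cfppl
Reading characters right to left:
  Position 4: 'l'
  Position 3: 'p'
  Position 2: 'p'
  Position 1: 'f'
  Position 0: 'c'
Reversed: lppfc

lppfc


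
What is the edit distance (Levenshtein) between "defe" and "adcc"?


Computing edit distance: "defe" -> "adcc"
DP table:
           a    d    c    c
      0    1    2    3    4
  d   1    1    1    2    3
  e   2    2    2    2    3
  f   3    3    3    3    3
  e   4    4    4    4    4
Edit distance = dp[4][4] = 4

4


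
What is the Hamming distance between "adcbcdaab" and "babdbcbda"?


Comparing "adcbcdaab" and "babdbcbda" position by position:
  Position 0: 'a' vs 'b' => differ
  Position 1: 'd' vs 'a' => differ
  Position 2: 'c' vs 'b' => differ
  Position 3: 'b' vs 'd' => differ
  Position 4: 'c' vs 'b' => differ
  Position 5: 'd' vs 'c' => differ
  Position 6: 'a' vs 'b' => differ
  Position 7: 'a' vs 'd' => differ
  Position 8: 'b' vs 'a' => differ
Total differences (Hamming distance): 9

9


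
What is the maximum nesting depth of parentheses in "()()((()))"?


Input: "()()((()))"
Tracking depth:
  Position 0 '(': depth becomes 1
  Position 1 ')': depth becomes 0
  Position 2 '(': depth becomes 1
  Position 3 ')': depth becomes 0
  Position 4 '(': depth becomes 1
  Position 5 '(': depth becomes 2
  Position 6 '(': depth becomes 3
  Position 7 ')': depth becomes 2
  Position 8 ')': depth becomes 1
  Position 9 ')': depth becomes 0
Maximum depth reached: 3

3


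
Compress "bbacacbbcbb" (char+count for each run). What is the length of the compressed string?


Input: bbacacbbcbb
Runs:
  'b' x 2 => "b2"
  'a' x 1 => "a1"
  'c' x 1 => "c1"
  'a' x 1 => "a1"
  'c' x 1 => "c1"
  'b' x 2 => "b2"
  'c' x 1 => "c1"
  'b' x 2 => "b2"
Compressed: "b2a1c1a1c1b2c1b2"
Compressed length: 16

16


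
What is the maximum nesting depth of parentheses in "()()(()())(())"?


Input: "()()(()())(())"
Tracking depth:
  Position 0 '(': depth becomes 1
  Position 1 ')': depth becomes 0
  Position 2 '(': depth becomes 1
  Position 3 ')': depth becomes 0
  Position 4 '(': depth becomes 1
  Position 5 '(': depth becomes 2
  Position 6 ')': depth becomes 1
  Position 7 '(': depth becomes 2
  Position 8 ')': depth becomes 1
  Position 9 ')': depth becomes 0
  Position 10 '(': depth becomes 1
  Position 11 '(': depth becomes 2
  Position 12 ')': depth becomes 1
  Position 13 ')': depth becomes 0
Maximum depth reached: 2

2


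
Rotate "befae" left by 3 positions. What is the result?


Input: "befae", rotate left by 3
First 3 characters: "bef"
Remaining characters: "ae"
Concatenate remaining + first: "ae" + "bef" = "aebef"

aebef


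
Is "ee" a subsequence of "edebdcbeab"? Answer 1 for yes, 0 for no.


Check if "ee" is a subsequence of "edebdcbeab"
Greedy scan:
  Position 0 ('e'): matches sub[0] = 'e'
  Position 1 ('d'): no match needed
  Position 2 ('e'): matches sub[1] = 'e'
  Position 3 ('b'): no match needed
  Position 4 ('d'): no match needed
  Position 5 ('c'): no match needed
  Position 6 ('b'): no match needed
  Position 7 ('e'): no match needed
  Position 8 ('a'): no match needed
  Position 9 ('b'): no match needed
All 2 characters matched => is a subsequence

1


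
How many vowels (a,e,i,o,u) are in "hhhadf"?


Input: hhhadf
Checking each character:
  'h' at position 0: consonant
  'h' at position 1: consonant
  'h' at position 2: consonant
  'a' at position 3: vowel (running total: 1)
  'd' at position 4: consonant
  'f' at position 5: consonant
Total vowels: 1

1


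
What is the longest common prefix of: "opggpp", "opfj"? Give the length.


Words: opggpp, opfj
  Position 0: all 'o' => match
  Position 1: all 'p' => match
  Position 2: ('g', 'f') => mismatch, stop
LCP = "op" (length 2)

2


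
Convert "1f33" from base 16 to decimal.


Input: "1f33" in base 16
Positional expansion:
  Digit '1' (value 1) x 16^3 = 4096
  Digit 'f' (value 15) x 16^2 = 3840
  Digit '3' (value 3) x 16^1 = 48
  Digit '3' (value 3) x 16^0 = 3
Sum = 7987

7987


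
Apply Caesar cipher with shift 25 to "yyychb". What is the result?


Caesar cipher: shift "yyychb" by 25
  'y' (pos 24) + 25 = pos 23 = 'x'
  'y' (pos 24) + 25 = pos 23 = 'x'
  'y' (pos 24) + 25 = pos 23 = 'x'
  'c' (pos 2) + 25 = pos 1 = 'b'
  'h' (pos 7) + 25 = pos 6 = 'g'
  'b' (pos 1) + 25 = pos 0 = 'a'
Result: xxxbga

xxxbga


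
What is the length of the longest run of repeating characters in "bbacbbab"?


Input: "bbacbbab"
Scanning for longest run:
  Position 1 ('b'): continues run of 'b', length=2
  Position 2 ('a'): new char, reset run to 1
  Position 3 ('c'): new char, reset run to 1
  Position 4 ('b'): new char, reset run to 1
  Position 5 ('b'): continues run of 'b', length=2
  Position 6 ('a'): new char, reset run to 1
  Position 7 ('b'): new char, reset run to 1
Longest run: 'b' with length 2

2


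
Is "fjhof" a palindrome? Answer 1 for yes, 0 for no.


Input: fjhof
Reversed: fohjf
  Compare pos 0 ('f') with pos 4 ('f'): match
  Compare pos 1 ('j') with pos 3 ('o'): MISMATCH
Result: not a palindrome

0


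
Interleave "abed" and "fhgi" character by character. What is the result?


Interleaving "abed" and "fhgi":
  Position 0: 'a' from first, 'f' from second => "af"
  Position 1: 'b' from first, 'h' from second => "bh"
  Position 2: 'e' from first, 'g' from second => "eg"
  Position 3: 'd' from first, 'i' from second => "di"
Result: afbhegdi

afbhegdi


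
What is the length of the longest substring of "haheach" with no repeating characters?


Input: "haheach"
Sliding window (track last position of each char):
  Position 0 ('h'): window [0,0] length 1 -- new best
  Position 1 ('a'): window [0,1] length 2 -- new best
  Position 2 ('h'): repeat (last at 0), move window start to 1
  Position 2 ('h'): window [1,2] length 2
  Position 3 ('e'): window [1,3] length 3 -- new best
  Position 4 ('a'): repeat (last at 1), move window start to 2
  Position 4 ('a'): window [2,4] length 3
  Position 5 ('c'): window [2,5] length 4 -- new best
  Position 6 ('h'): repeat (last at 2), move window start to 3
  Position 6 ('h'): window [3,6] length 4
Longest substring with no repeats: "heac" with length 4

4


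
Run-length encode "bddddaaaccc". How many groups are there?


Input: bddddaaaccc
Scanning for consecutive runs:
  Group 1: 'b' x 1 (positions 0-0)
  Group 2: 'd' x 4 (positions 1-4)
  Group 3: 'a' x 3 (positions 5-7)
  Group 4: 'c' x 3 (positions 8-10)
Total groups: 4

4


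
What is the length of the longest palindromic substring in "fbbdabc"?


Input: "fbbdabc"
Checking substrings for palindromes:
  [1:3] "bb" (len 2) => palindrome
Longest palindromic substring: "bb" with length 2

2


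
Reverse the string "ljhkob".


Input: ljhkob
Reading characters right to left:
  Position 5: 'b'
  Position 4: 'o'
  Position 3: 'k'
  Position 2: 'h'
  Position 1: 'j'
  Position 0: 'l'
Reversed: bokhjl

bokhjl


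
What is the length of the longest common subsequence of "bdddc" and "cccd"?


LCS of "bdddc" and "cccd"
DP table:
           c    c    c    d
      0    0    0    0    0
  b   0    0    0    0    0
  d   0    0    0    0    1
  d   0    0    0    0    1
  d   0    0    0    0    1
  c   0    1    1    1    1
LCS length = dp[5][4] = 1

1


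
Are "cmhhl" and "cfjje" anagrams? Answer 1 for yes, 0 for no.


Strings: "cmhhl", "cfjje"
Sorted first:  chhlm
Sorted second: cefjj
Differ at position 1: 'h' vs 'e' => not anagrams

0


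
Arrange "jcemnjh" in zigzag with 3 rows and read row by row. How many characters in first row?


Zigzag "jcemnjh" into 3 rows:
Placing characters:
  'j' => row 0
  'c' => row 1
  'e' => row 2
  'm' => row 1
  'n' => row 0
  'j' => row 1
  'h' => row 2
Rows:
  Row 0: "jn"
  Row 1: "cmj"
  Row 2: "eh"
First row length: 2

2


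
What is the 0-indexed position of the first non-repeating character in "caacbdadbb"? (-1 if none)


Input: caacbdadbb
Character frequencies:
  'a': 3
  'b': 3
  'c': 2
  'd': 2
Scanning left to right for freq == 1:
  Position 0 ('c'): freq=2, skip
  Position 1 ('a'): freq=3, skip
  Position 2 ('a'): freq=3, skip
  Position 3 ('c'): freq=2, skip
  Position 4 ('b'): freq=3, skip
  Position 5 ('d'): freq=2, skip
  Position 6 ('a'): freq=3, skip
  Position 7 ('d'): freq=2, skip
  Position 8 ('b'): freq=3, skip
  Position 9 ('b'): freq=3, skip
  No unique character found => answer = -1

-1


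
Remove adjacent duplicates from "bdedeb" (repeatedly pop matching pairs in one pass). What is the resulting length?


Input: bdedeb
Stack-based adjacent duplicate removal:
  Read 'b': push. Stack: b
  Read 'd': push. Stack: bd
  Read 'e': push. Stack: bde
  Read 'd': push. Stack: bded
  Read 'e': push. Stack: bdede
  Read 'b': push. Stack: bdedeb
Final stack: "bdedeb" (length 6)

6


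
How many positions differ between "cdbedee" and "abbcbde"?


Comparing "cdbedee" and "abbcbde" position by position:
  Position 0: 'c' vs 'a' => DIFFER
  Position 1: 'd' vs 'b' => DIFFER
  Position 2: 'b' vs 'b' => same
  Position 3: 'e' vs 'c' => DIFFER
  Position 4: 'd' vs 'b' => DIFFER
  Position 5: 'e' vs 'd' => DIFFER
  Position 6: 'e' vs 'e' => same
Positions that differ: 5

5


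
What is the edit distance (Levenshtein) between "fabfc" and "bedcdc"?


Computing edit distance: "fabfc" -> "bedcdc"
DP table:
           b    e    d    c    d    c
      0    1    2    3    4    5    6
  f   1    1    2    3    4    5    6
  a   2    2    2    3    4    5    6
  b   3    2    3    3    4    5    6
  f   4    3    3    4    4    5    6
  c   5    4    4    4    4    5    5
Edit distance = dp[5][6] = 5

5


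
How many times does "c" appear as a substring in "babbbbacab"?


Searching for "c" in "babbbbacab"
Scanning each position:
  Position 0: "b" => no
  Position 1: "a" => no
  Position 2: "b" => no
  Position 3: "b" => no
  Position 4: "b" => no
  Position 5: "b" => no
  Position 6: "a" => no
  Position 7: "c" => MATCH
  Position 8: "a" => no
  Position 9: "b" => no
Total occurrences: 1

1


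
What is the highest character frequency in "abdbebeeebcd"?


Input: abdbebeeebcd
Character counts:
  'a': 1
  'b': 4
  'c': 1
  'd': 2
  'e': 4
Maximum frequency: 4

4


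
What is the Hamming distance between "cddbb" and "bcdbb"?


Comparing "cddbb" and "bcdbb" position by position:
  Position 0: 'c' vs 'b' => differ
  Position 1: 'd' vs 'c' => differ
  Position 2: 'd' vs 'd' => same
  Position 3: 'b' vs 'b' => same
  Position 4: 'b' vs 'b' => same
Total differences (Hamming distance): 2

2


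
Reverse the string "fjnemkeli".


Input: fjnemkeli
Reading characters right to left:
  Position 8: 'i'
  Position 7: 'l'
  Position 6: 'e'
  Position 5: 'k'
  Position 4: 'm'
  Position 3: 'e'
  Position 2: 'n'
  Position 1: 'j'
  Position 0: 'f'
Reversed: ilekmenjf

ilekmenjf


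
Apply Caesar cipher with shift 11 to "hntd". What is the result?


Caesar cipher: shift "hntd" by 11
  'h' (pos 7) + 11 = pos 18 = 's'
  'n' (pos 13) + 11 = pos 24 = 'y'
  't' (pos 19) + 11 = pos 4 = 'e'
  'd' (pos 3) + 11 = pos 14 = 'o'
Result: syeo

syeo


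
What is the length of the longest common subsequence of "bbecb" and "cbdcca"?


LCS of "bbecb" and "cbdcca"
DP table:
           c    b    d    c    c    a
      0    0    0    0    0    0    0
  b   0    0    1    1    1    1    1
  b   0    0    1    1    1    1    1
  e   0    0    1    1    1    1    1
  c   0    1    1    1    2    2    2
  b   0    1    2    2    2    2    2
LCS length = dp[5][6] = 2

2


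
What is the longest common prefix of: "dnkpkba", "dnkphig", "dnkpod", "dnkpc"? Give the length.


Words: dnkpkba, dnkphig, dnkpod, dnkpc
  Position 0: all 'd' => match
  Position 1: all 'n' => match
  Position 2: all 'k' => match
  Position 3: all 'p' => match
  Position 4: ('k', 'h', 'o', 'c') => mismatch, stop
LCP = "dnkp" (length 4)

4


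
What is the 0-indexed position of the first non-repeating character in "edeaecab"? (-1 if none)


Input: edeaecab
Character frequencies:
  'a': 2
  'b': 1
  'c': 1
  'd': 1
  'e': 3
Scanning left to right for freq == 1:
  Position 0 ('e'): freq=3, skip
  Position 1 ('d'): unique! => answer = 1

1


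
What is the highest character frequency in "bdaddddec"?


Input: bdaddddec
Character counts:
  'a': 1
  'b': 1
  'c': 1
  'd': 5
  'e': 1
Maximum frequency: 5

5


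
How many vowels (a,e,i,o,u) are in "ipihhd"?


Input: ipihhd
Checking each character:
  'i' at position 0: vowel (running total: 1)
  'p' at position 1: consonant
  'i' at position 2: vowel (running total: 2)
  'h' at position 3: consonant
  'h' at position 4: consonant
  'd' at position 5: consonant
Total vowels: 2

2


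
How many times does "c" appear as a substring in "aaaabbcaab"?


Searching for "c" in "aaaabbcaab"
Scanning each position:
  Position 0: "a" => no
  Position 1: "a" => no
  Position 2: "a" => no
  Position 3: "a" => no
  Position 4: "b" => no
  Position 5: "b" => no
  Position 6: "c" => MATCH
  Position 7: "a" => no
  Position 8: "a" => no
  Position 9: "b" => no
Total occurrences: 1

1


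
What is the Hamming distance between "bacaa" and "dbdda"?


Comparing "bacaa" and "dbdda" position by position:
  Position 0: 'b' vs 'd' => differ
  Position 1: 'a' vs 'b' => differ
  Position 2: 'c' vs 'd' => differ
  Position 3: 'a' vs 'd' => differ
  Position 4: 'a' vs 'a' => same
Total differences (Hamming distance): 4

4


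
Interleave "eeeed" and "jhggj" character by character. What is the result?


Interleaving "eeeed" and "jhggj":
  Position 0: 'e' from first, 'j' from second => "ej"
  Position 1: 'e' from first, 'h' from second => "eh"
  Position 2: 'e' from first, 'g' from second => "eg"
  Position 3: 'e' from first, 'g' from second => "eg"
  Position 4: 'd' from first, 'j' from second => "dj"
Result: ejehegegdj

ejehegegdj


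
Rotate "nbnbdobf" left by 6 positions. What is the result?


Input: "nbnbdobf", rotate left by 6
First 6 characters: "nbnbdo"
Remaining characters: "bf"
Concatenate remaining + first: "bf" + "nbnbdo" = "bfnbnbdo"

bfnbnbdo


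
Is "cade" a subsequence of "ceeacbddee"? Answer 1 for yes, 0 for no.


Check if "cade" is a subsequence of "ceeacbddee"
Greedy scan:
  Position 0 ('c'): matches sub[0] = 'c'
  Position 1 ('e'): no match needed
  Position 2 ('e'): no match needed
  Position 3 ('a'): matches sub[1] = 'a'
  Position 4 ('c'): no match needed
  Position 5 ('b'): no match needed
  Position 6 ('d'): matches sub[2] = 'd'
  Position 7 ('d'): no match needed
  Position 8 ('e'): matches sub[3] = 'e'
  Position 9 ('e'): no match needed
All 4 characters matched => is a subsequence

1


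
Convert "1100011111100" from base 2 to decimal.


Input: "1100011111100" in base 2
Positional expansion:
  Digit '1' (value 1) x 2^12 = 4096
  Digit '1' (value 1) x 2^11 = 2048
  Digit '0' (value 0) x 2^10 = 0
  Digit '0' (value 0) x 2^9 = 0
  Digit '0' (value 0) x 2^8 = 0
  Digit '1' (value 1) x 2^7 = 128
  Digit '1' (value 1) x 2^6 = 64
  Digit '1' (value 1) x 2^5 = 32
  Digit '1' (value 1) x 2^4 = 16
  Digit '1' (value 1) x 2^3 = 8
  Digit '1' (value 1) x 2^2 = 4
  Digit '0' (value 0) x 2^1 = 0
  Digit '0' (value 0) x 2^0 = 0
Sum = 6396

6396


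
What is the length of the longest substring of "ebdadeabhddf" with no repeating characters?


Input: "ebdadeabhddf"
Sliding window (track last position of each char):
  Position 0 ('e'): window [0,0] length 1 -- new best
  Position 1 ('b'): window [0,1] length 2 -- new best
  Position 2 ('d'): window [0,2] length 3 -- new best
  Position 3 ('a'): window [0,3] length 4 -- new best
  Position 4 ('d'): repeat (last at 2), move window start to 3
  Position 4 ('d'): window [3,4] length 2
  Position 5 ('e'): window [3,5] length 3
  Position 6 ('a'): repeat (last at 3), move window start to 4
  Position 6 ('a'): window [4,6] length 3
  Position 7 ('b'): window [4,7] length 4
  Position 8 ('h'): window [4,8] length 5 -- new best
  Position 9 ('d'): repeat (last at 4), move window start to 5
  Position 9 ('d'): window [5,9] length 5
  Position 10 ('d'): repeat (last at 9), move window start to 10
  Position 10 ('d'): window [10,10] length 1
  Position 11 ('f'): window [10,11] length 2
Longest substring with no repeats: "deabh" with length 5

5


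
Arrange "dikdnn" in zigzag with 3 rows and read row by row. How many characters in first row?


Zigzag "dikdnn" into 3 rows:
Placing characters:
  'd' => row 0
  'i' => row 1
  'k' => row 2
  'd' => row 1
  'n' => row 0
  'n' => row 1
Rows:
  Row 0: "dn"
  Row 1: "idn"
  Row 2: "k"
First row length: 2

2


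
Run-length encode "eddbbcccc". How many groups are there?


Input: eddbbcccc
Scanning for consecutive runs:
  Group 1: 'e' x 1 (positions 0-0)
  Group 2: 'd' x 2 (positions 1-2)
  Group 3: 'b' x 2 (positions 3-4)
  Group 4: 'c' x 4 (positions 5-8)
Total groups: 4

4


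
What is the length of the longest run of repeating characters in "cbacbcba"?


Input: "cbacbcba"
Scanning for longest run:
  Position 1 ('b'): new char, reset run to 1
  Position 2 ('a'): new char, reset run to 1
  Position 3 ('c'): new char, reset run to 1
  Position 4 ('b'): new char, reset run to 1
  Position 5 ('c'): new char, reset run to 1
  Position 6 ('b'): new char, reset run to 1
  Position 7 ('a'): new char, reset run to 1
Longest run: 'c' with length 1

1


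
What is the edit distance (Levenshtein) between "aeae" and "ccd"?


Computing edit distance: "aeae" -> "ccd"
DP table:
           c    c    d
      0    1    2    3
  a   1    1    2    3
  e   2    2    2    3
  a   3    3    3    3
  e   4    4    4    4
Edit distance = dp[4][3] = 4

4


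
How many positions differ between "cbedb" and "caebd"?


Comparing "cbedb" and "caebd" position by position:
  Position 0: 'c' vs 'c' => same
  Position 1: 'b' vs 'a' => DIFFER
  Position 2: 'e' vs 'e' => same
  Position 3: 'd' vs 'b' => DIFFER
  Position 4: 'b' vs 'd' => DIFFER
Positions that differ: 3

3


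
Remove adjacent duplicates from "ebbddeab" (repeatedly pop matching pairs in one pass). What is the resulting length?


Input: ebbddeab
Stack-based adjacent duplicate removal:
  Read 'e': push. Stack: e
  Read 'b': push. Stack: eb
  Read 'b': matches stack top 'b' => pop. Stack: e
  Read 'd': push. Stack: ed
  Read 'd': matches stack top 'd' => pop. Stack: e
  Read 'e': matches stack top 'e' => pop. Stack: (empty)
  Read 'a': push. Stack: a
  Read 'b': push. Stack: ab
Final stack: "ab" (length 2)

2


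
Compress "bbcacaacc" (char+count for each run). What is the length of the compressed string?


Input: bbcacaacc
Runs:
  'b' x 2 => "b2"
  'c' x 1 => "c1"
  'a' x 1 => "a1"
  'c' x 1 => "c1"
  'a' x 2 => "a2"
  'c' x 2 => "c2"
Compressed: "b2c1a1c1a2c2"
Compressed length: 12

12


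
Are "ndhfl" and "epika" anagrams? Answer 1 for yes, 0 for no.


Strings: "ndhfl", "epika"
Sorted first:  dfhln
Sorted second: aeikp
Differ at position 0: 'd' vs 'a' => not anagrams

0


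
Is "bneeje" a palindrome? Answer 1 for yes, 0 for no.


Input: bneeje
Reversed: ejeenb
  Compare pos 0 ('b') with pos 5 ('e'): MISMATCH
  Compare pos 1 ('n') with pos 4 ('j'): MISMATCH
  Compare pos 2 ('e') with pos 3 ('e'): match
Result: not a palindrome

0


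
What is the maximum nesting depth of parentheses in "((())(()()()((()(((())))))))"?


Input: "((())(()()()((()(((())))))))"
Tracking depth:
  Position 0 '(': depth becomes 1
  Position 1 '(': depth becomes 2
  Position 2 '(': depth becomes 3
  Position 3 ')': depth becomes 2
  Position 4 ')': depth becomes 1
  Position 5 '(': depth becomes 2
  Position 6 '(': depth becomes 3
  Position 7 ')': depth becomes 2
  Position 8 '(': depth becomes 3
  Position 9 ')': depth becomes 2
  Position 10 '(': depth becomes 3
  Position 11 ')': depth becomes 2
  Position 12 '(': depth becomes 3
  Position 13 '(': depth becomes 4
  Position 14 '(': depth becomes 5
  Position 15 ')': depth becomes 4
  Position 16 '(': depth becomes 5
  Position 17 '(': depth becomes 6
  Position 18 '(': depth becomes 7
  Position 19 '(': depth becomes 8
  Position 20 ')': depth becomes 7
  Position 21 ')': depth becomes 6
  Position 22 ')': depth becomes 5
  Position 23 ')': depth becomes 4
  Position 24 ')': depth becomes 3
  Position 25 ')': depth becomes 2
  Position 26 ')': depth becomes 1
  Position 27 ')': depth becomes 0
Maximum depth reached: 8

8


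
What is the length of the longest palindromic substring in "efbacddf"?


Input: "efbacddf"
Checking substrings for palindromes:
  [5:7] "dd" (len 2) => palindrome
Longest palindromic substring: "dd" with length 2

2


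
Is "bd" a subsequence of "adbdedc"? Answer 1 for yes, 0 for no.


Check if "bd" is a subsequence of "adbdedc"
Greedy scan:
  Position 0 ('a'): no match needed
  Position 1 ('d'): no match needed
  Position 2 ('b'): matches sub[0] = 'b'
  Position 3 ('d'): matches sub[1] = 'd'
  Position 4 ('e'): no match needed
  Position 5 ('d'): no match needed
  Position 6 ('c'): no match needed
All 2 characters matched => is a subsequence

1


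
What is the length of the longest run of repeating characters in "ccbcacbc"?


Input: "ccbcacbc"
Scanning for longest run:
  Position 1 ('c'): continues run of 'c', length=2
  Position 2 ('b'): new char, reset run to 1
  Position 3 ('c'): new char, reset run to 1
  Position 4 ('a'): new char, reset run to 1
  Position 5 ('c'): new char, reset run to 1
  Position 6 ('b'): new char, reset run to 1
  Position 7 ('c'): new char, reset run to 1
Longest run: 'c' with length 2

2


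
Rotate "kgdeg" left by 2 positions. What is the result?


Input: "kgdeg", rotate left by 2
First 2 characters: "kg"
Remaining characters: "deg"
Concatenate remaining + first: "deg" + "kg" = "degkg"

degkg


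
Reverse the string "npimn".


Input: npimn
Reading characters right to left:
  Position 4: 'n'
  Position 3: 'm'
  Position 2: 'i'
  Position 1: 'p'
  Position 0: 'n'
Reversed: nmipn

nmipn


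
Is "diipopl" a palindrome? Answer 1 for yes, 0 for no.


Input: diipopl
Reversed: lpopiid
  Compare pos 0 ('d') with pos 6 ('l'): MISMATCH
  Compare pos 1 ('i') with pos 5 ('p'): MISMATCH
  Compare pos 2 ('i') with pos 4 ('o'): MISMATCH
Result: not a palindrome

0


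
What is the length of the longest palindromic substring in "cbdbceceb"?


Input: "cbdbceceb"
Checking substrings for palindromes:
  [0:5] "cbdbc" (len 5) => palindrome
  [1:4] "bdb" (len 3) => palindrome
  [4:7] "cec" (len 3) => palindrome
  [5:8] "ece" (len 3) => palindrome
Longest palindromic substring: "cbdbc" with length 5

5


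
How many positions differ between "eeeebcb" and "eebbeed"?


Comparing "eeeebcb" and "eebbeed" position by position:
  Position 0: 'e' vs 'e' => same
  Position 1: 'e' vs 'e' => same
  Position 2: 'e' vs 'b' => DIFFER
  Position 3: 'e' vs 'b' => DIFFER
  Position 4: 'b' vs 'e' => DIFFER
  Position 5: 'c' vs 'e' => DIFFER
  Position 6: 'b' vs 'd' => DIFFER
Positions that differ: 5

5
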